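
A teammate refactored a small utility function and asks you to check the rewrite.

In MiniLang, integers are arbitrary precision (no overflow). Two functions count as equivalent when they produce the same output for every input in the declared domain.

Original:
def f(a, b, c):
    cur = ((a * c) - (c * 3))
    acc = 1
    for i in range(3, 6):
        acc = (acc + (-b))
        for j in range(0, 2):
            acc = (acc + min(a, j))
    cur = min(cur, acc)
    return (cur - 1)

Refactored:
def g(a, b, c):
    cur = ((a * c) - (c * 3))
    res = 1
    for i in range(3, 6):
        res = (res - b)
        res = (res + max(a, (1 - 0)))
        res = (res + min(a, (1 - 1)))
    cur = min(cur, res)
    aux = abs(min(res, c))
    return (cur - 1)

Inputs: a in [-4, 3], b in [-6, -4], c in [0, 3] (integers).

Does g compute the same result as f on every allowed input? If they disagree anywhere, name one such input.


At a=-4, b=-6, c=0: f gives -6, g gives -1.
verdict: not equivalent; witness: a=-4, b=-6, c=0


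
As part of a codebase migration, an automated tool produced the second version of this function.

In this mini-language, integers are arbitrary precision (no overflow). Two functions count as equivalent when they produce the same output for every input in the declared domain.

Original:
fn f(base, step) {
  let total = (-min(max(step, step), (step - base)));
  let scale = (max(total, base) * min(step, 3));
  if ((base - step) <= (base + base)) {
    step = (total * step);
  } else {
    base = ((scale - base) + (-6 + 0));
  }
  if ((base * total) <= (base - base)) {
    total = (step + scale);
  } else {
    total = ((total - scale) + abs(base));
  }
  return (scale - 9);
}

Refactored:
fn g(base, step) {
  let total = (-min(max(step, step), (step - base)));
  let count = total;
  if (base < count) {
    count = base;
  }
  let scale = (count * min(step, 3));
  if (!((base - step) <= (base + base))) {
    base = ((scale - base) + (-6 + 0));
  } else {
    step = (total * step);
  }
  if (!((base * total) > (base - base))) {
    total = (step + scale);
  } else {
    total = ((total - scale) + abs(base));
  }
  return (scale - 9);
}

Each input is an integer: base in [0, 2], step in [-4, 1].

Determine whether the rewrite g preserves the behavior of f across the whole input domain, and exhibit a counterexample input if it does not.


Not equivalent: base=0, step=-4 separates them (-25 vs -9).
f: total := 4 | scale := -16 | ((base - step) <= (base + base)): false | base := -22 | ((base * total) <= (base - base)): true | total := -20 | result -25
g: total := 4 | count := 4 | (base < count): true | count := 0 | scale := 0 | (!((base - step) <= (base + base))): true | base := -6 | (!((base * total) > (base - base))): true | total := -4 | result -9
verdict: not equivalent; witness: base=0, step=-4


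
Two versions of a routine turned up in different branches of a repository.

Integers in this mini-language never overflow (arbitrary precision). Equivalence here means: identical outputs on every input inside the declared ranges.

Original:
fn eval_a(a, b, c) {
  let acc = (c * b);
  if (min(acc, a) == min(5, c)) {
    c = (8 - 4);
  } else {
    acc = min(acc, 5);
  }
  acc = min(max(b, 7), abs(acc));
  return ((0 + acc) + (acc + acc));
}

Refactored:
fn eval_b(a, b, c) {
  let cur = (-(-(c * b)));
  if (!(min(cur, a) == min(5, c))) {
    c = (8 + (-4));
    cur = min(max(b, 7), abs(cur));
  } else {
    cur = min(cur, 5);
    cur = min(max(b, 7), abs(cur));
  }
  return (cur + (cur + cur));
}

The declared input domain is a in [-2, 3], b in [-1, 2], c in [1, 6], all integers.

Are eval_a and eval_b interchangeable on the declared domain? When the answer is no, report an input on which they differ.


The rewrite breaks on a=-2, b=1, c=6, where the results are 15 and 18.
eval_a: acc := 6 | (min(acc, a) == min(5, c)): false | acc := 5 | acc := 5 | result 15
eval_b: cur := 6 | (!(min(cur, a) == min(5, c))): true | c := 4 | cur := 6 | result 18
verdict: not equivalent; witness: a=-2, b=1, c=6


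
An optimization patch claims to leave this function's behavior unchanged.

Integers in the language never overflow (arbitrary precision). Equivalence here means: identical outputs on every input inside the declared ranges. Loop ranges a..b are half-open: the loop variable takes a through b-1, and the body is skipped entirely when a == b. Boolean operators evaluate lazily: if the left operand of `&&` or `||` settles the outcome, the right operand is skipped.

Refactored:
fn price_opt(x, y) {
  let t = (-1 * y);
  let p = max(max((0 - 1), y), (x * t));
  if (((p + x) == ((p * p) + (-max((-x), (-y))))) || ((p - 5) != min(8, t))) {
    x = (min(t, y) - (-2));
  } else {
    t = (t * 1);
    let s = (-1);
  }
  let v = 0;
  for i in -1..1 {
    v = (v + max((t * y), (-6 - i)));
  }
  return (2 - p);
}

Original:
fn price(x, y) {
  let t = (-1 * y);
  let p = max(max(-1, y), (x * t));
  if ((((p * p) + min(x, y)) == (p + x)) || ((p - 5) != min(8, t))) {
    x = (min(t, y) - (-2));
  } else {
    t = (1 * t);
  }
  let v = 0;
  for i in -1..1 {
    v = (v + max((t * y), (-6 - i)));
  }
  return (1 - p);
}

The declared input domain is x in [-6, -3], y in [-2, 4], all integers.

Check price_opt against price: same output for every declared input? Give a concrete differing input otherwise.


The rewrite breaks on x=-6, y=-2, where the results are 2 and 3.
price: t := 2 | p := -1 | ((((p * p) + min(x, y)) == (p + x)) || ((p - 5) != min(8, t))): true | x := 0 | v := 0 | iter i=-1: | v := -4 | iter i=0: | v := -8 | result 2
price_opt: t := 2 | p := -1 | (((p + x) == ((p * p) + (-max((-x), (-y))))) || ((p - 5) != min(8, t))): true | x := 0 | v := 0 | iter i=-1: | v := -4 | iter i=0: | v := -8 | result 3
verdict: not equivalent; witness: x=-6, y=-2


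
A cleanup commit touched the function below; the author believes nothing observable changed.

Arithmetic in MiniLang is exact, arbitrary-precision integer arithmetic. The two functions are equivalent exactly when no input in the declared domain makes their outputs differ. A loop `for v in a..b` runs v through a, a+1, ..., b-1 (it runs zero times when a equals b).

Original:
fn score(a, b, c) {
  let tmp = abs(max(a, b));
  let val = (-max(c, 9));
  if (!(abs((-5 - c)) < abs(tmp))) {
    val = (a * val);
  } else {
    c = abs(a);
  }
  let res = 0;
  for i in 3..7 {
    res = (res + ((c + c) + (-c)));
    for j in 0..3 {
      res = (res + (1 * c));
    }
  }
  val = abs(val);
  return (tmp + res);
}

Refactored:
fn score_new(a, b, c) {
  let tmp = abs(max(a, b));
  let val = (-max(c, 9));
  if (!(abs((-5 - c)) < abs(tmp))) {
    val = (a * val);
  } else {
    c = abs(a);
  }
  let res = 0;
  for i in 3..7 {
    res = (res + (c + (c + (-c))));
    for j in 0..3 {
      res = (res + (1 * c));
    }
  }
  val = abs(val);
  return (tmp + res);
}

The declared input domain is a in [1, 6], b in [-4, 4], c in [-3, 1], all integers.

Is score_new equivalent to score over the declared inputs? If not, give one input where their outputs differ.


Differences: same computation, different form — yet all 270 inputs agree.
verdict: equivalent


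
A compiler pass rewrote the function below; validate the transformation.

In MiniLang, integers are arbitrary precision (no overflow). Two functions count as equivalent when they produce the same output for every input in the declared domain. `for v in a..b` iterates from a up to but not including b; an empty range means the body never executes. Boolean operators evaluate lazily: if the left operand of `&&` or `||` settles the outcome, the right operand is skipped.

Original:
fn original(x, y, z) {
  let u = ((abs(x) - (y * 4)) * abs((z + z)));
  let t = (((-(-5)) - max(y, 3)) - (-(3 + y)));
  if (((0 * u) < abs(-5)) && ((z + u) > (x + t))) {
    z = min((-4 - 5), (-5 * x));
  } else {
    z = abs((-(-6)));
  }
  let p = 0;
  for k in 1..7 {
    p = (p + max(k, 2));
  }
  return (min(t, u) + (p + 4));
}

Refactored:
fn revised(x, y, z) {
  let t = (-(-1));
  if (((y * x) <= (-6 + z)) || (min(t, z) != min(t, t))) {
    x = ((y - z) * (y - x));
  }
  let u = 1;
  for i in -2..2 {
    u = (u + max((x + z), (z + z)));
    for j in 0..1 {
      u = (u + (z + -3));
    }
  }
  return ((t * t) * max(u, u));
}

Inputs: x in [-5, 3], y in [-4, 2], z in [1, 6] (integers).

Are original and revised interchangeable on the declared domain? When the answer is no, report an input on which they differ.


There is a counterexample at x=-5, y=-4, z=1: 27 on one side, 1 on the other.
original: u becomes 42; next t becomes 1; next (((0 * u) < abs(-5)) && ((z + u) > (x + t))) evaluates to true; next z becomes -9; next p becomes 0; next at k=1:; next p becomes 2; next at k=2:; next p becomes 4; next at k=3:; next p becomes 7; next at k=4:; next p becomes 11; next at k=5:; next p becomes 16; next at k=6:; next p becomes 22; next final value 27
revised: t becomes 1; next (((y * x) <= (-6 + z)) || (min(t, z) != min(t, t))) evaluates to false; next u becomes 1; next at i=-2:; next u becomes 3; next at j=0:; next u becomes 1; next at i=-1:; next u becomes 3; next at j=0:; next u becomes 1; next at i=0:; next u becomes 3; next at j=0:; next u becomes 1; next at i=1:; next u becomes 3; next at j=0:; next u becomes 1; next final value 1
verdict: not equivalent; witness: x=-5, y=-4, z=1


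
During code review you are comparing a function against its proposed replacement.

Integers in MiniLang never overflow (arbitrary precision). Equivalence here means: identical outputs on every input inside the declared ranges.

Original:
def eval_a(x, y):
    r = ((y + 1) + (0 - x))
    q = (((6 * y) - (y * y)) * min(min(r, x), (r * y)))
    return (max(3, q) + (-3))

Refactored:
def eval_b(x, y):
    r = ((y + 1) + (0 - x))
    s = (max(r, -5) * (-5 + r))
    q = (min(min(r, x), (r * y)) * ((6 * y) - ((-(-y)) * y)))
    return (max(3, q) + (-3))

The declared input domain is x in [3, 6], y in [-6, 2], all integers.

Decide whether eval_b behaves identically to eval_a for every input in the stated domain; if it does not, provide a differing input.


Beyond behavior-preserving changes, the revision adds an assignment to `s` whose value nothing reads.
One worked example (x=4, y=2) — eval_a: r := -1 | q := -16 | result 0; eval_b: r := -1 | s := 6 | q := -16 | result 0; agreement on 0.
Every one of the 36 inputs gives matching results.
verdict: equivalent


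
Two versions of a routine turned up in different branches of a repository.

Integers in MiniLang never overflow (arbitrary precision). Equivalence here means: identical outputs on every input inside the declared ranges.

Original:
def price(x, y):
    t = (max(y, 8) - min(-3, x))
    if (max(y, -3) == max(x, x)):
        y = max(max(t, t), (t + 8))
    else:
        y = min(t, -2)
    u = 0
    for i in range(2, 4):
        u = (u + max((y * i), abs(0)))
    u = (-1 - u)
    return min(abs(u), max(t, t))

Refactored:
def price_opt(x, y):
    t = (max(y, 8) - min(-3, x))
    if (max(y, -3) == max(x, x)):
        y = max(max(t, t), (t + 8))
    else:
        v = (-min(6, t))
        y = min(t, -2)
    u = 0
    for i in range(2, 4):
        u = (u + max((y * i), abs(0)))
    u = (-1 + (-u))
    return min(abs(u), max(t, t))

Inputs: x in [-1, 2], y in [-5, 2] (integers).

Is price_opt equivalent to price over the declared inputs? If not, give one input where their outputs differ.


Comparing the listings, the differences include: statement counts differ; and constant usage differs; and arithmetic usage differs; and min/max/abs usage differs; and local variable names differ.
As a probe, take x=0, y=0: price runs t := 11 | (max(y, -3) == max(x, x)): true | y := 19 | u := 0 | iter i=2: | u := 38 | iter i=3: | u := 95 | u := -96 | result 11; price_opt runs t := 11 | (max(y, -3) == max(x, x)): true | y := 19 | u := 0 | iter i=2: | u := 38 | iter i=3: | u := 95 | u := -96 | result 11; both end at 11.
Every one of the 32 inputs gives matching results.
verdict: equivalent


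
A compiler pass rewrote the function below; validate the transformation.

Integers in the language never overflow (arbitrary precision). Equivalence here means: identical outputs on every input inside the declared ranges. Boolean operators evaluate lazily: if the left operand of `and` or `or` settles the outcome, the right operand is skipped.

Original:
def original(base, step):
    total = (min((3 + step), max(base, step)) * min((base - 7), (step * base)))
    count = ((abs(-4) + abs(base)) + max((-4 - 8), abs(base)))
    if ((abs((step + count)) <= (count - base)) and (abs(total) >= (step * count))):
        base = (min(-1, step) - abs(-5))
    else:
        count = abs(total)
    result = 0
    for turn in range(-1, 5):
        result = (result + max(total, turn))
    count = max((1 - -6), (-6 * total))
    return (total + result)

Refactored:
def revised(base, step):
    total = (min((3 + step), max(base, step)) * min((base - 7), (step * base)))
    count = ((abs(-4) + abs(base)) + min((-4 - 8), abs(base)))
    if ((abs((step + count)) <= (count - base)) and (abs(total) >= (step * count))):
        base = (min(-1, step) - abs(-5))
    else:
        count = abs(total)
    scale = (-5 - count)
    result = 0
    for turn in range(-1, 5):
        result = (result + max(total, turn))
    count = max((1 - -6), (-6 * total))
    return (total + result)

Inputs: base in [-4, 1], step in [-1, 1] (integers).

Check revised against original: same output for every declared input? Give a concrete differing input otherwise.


Equivalent. Although `max((-4 - 8), abs(base))` became `min((-4 - 8), abs(base))`, no input in the stated domain can expose it.
An exhaustive pass over the 18 declared inputs shows identical outputs.
One worked example (base=-2, step=0) — original: total becomes 0; next count becomes 8; next ((abs((step + count)) <= (count - base)) and (abs(total) >= (step * count))) evaluates to true; next base becomes -6; next result becomes 0; next at turn=-1:; next result becomes 0; next at turn=0:; next result becomes 0; next at turn=1:; next result becomes 1; next at turn=2:; next result becomes 3; next at turn=3:; next result becomes 6; next at turn=4:; next result becomes 10; next count becomes 7; next final value 10; revised: total becomes 0; next count becomes -6; next ((abs((step + count)) <= (count - base)) and (abs(total) >= (step * count))) evaluates to false; next count becomes 0; next scale becomes -5; next result becomes 0; next at turn=-1:; next result becomes 0; next at turn=0:; next result becomes 0; next at turn=1:; next result becomes 1; next at turn=2:; next result becomes 3; next at turn=3:; next result becomes 6; next at turn=4:; next result becomes 10; next count becomes 7; next final value 10; agreement on 10.
verdict: equivalent


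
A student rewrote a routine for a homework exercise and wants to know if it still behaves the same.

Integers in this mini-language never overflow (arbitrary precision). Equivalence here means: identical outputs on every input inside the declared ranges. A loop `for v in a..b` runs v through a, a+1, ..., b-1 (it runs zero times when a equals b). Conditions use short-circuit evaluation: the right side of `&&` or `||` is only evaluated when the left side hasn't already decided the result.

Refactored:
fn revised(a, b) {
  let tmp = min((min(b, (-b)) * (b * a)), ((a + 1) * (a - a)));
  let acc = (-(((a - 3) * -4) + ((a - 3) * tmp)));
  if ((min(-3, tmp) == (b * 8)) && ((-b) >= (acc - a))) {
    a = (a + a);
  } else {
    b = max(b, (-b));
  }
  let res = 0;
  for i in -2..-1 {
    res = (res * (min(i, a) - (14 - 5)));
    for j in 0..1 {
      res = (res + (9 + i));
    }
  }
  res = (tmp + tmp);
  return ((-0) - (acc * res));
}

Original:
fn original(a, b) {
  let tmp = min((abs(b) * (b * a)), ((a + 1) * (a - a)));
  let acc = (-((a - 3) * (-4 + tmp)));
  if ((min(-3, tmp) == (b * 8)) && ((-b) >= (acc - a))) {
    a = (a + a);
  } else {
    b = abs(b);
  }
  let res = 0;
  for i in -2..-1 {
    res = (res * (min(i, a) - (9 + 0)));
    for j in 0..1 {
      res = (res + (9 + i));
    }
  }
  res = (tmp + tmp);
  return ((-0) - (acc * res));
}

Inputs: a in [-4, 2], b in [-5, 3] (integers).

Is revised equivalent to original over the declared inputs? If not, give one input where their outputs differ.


Not equivalent: a=-4, b=-5 separates them (0 vs -145600).
original: tmp becomes 0; next acc becomes -28; next ((min(-3, tmp) == (b * 8)) && ((-b) >= (acc - a))) evaluates to false; next b becomes 5; next res becomes 0; next at i=-2:; next res becomes 0; next at j=0:; next res becomes 7; next res becomes 0; next final value 0
revised: tmp becomes -100; next acc becomes -728; next ((min(-3, tmp) == (b * 8)) && ((-b) >= (acc - a))) evaluates to false; next b becomes 5; next res becomes 0; next at i=-2:; next res becomes 0; next at j=0:; next res becomes 7; next res becomes -200; next final value -145600
verdict: not equivalent; witness: a=-4, b=-5


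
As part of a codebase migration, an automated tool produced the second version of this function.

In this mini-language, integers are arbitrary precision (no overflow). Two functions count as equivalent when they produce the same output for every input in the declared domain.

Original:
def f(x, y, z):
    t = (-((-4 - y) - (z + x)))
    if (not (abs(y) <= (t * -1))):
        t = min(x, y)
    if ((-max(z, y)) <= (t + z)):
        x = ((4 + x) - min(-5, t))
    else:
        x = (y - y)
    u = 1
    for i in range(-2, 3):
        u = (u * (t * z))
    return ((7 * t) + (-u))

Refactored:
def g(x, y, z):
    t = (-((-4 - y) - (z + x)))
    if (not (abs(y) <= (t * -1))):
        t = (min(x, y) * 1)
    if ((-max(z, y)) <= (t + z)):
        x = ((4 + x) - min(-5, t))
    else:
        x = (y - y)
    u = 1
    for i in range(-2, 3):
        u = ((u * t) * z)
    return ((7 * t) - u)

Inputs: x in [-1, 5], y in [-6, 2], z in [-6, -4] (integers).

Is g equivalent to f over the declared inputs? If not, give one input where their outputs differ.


Side by side, the visible changes include: arithmetic usage differs; also constant usage differs.
Spot check at x=5, y=0, z=-4 — f: t=5, then (not (abs(y) <= (t * -1))) is true, then t=0, then ((-max(z, y)) <= (t + z)) is false, then x=0, then u=1, then (i=-2), then u=0, then (i=-1), then u=0, then (i=0), then u=0, then (i=1), then u=0, then (i=2), then u=0, then returns 0. g: t=5, then (not (abs(y) <= (t * -1))) is true, then t=0, then ((-max(z, y)) <= (t + z)) is false, then x=0, then u=1, then (i=-2), then u=0, then (i=-1), then u=0, then (i=0), then u=0, then (i=1), then u=0, then (i=2), then u=0, then returns 0. Both give 0.
An exhaustive pass over the 189 declared inputs shows identical outputs.
verdict: equivalent


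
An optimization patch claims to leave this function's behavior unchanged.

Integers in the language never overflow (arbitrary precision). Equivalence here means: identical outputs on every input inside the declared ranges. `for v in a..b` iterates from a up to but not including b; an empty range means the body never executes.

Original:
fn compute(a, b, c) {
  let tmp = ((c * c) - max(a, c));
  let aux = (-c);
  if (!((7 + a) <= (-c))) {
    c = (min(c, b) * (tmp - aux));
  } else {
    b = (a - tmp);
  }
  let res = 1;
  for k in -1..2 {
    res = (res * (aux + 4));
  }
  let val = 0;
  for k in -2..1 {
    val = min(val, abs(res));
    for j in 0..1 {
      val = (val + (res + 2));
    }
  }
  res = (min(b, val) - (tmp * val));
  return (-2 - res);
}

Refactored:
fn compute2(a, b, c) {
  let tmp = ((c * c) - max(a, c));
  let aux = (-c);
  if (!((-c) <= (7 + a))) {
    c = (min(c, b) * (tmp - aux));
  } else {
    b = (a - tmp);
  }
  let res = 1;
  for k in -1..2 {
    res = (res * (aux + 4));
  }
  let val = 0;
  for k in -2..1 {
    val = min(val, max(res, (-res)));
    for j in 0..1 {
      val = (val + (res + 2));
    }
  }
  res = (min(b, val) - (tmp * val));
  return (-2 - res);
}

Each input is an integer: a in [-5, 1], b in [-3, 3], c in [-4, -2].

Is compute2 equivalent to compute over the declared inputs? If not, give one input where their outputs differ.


There is a counterexample at a=-5, b=-3, c=-4: 20543 on one side, 20521 on the other.
compute: tmp = 20; aux = 4; (!((7 + a) <= (-c))) -> false; b = -25; res = 1; [k=-1]; res = 8; [k=0]; res = 64; [k=1]; res = 512; val = 0; [k=-2]; val = 0; [j=0]; val = 514; [k=-1]; val = 512; [j=0]; val = 1026; [k=0]; val = 512; [j=0]; val = 1026; res = -20545; return 20543
compute2: tmp = 20; aux = 4; (!((-c) <= (7 + a))) -> true; c = -64; res = 1; [k=-1]; res = 8; [k=0]; res = 64; [k=1]; res = 512; val = 0; [k=-2]; val = 0; [j=0]; val = 514; [k=-1]; val = 512; [j=0]; val = 1026; [k=0]; val = 512; [j=0]; val = 1026; res = -20523; return 20521
verdict: not equivalent; witness: a=-5, b=-3, c=-4


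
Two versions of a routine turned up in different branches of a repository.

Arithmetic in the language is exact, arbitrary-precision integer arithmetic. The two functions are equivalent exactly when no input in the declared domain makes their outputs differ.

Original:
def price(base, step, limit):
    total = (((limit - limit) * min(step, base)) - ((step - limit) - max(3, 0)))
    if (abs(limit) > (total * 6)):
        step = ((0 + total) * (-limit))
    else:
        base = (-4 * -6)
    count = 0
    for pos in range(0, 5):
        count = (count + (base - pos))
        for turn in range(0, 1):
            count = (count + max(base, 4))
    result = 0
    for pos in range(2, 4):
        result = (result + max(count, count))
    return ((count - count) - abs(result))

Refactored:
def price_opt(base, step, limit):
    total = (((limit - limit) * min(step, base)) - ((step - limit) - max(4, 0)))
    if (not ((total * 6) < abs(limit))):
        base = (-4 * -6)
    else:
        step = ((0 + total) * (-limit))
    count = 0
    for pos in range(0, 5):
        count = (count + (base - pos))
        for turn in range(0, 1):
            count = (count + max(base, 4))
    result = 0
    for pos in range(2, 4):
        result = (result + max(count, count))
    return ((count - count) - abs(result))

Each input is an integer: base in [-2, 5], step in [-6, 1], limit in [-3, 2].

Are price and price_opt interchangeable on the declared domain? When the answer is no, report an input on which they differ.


Not equivalent: base=-2, step=0, limit=-3 separates them (0 vs -460).
price: total = 0; (abs(limit) > (total * 6)) -> true; step = 0; count = 0; [pos=0]; count = -2; [turn=0]; count = 2; [pos=1]; count = -1; [turn=0]; count = 3; [pos=2]; count = -1; [turn=0]; count = 3; [pos=3]; count = -2; [turn=0]; count = 2; [pos=4]; count = -4; [turn=0]; count = 0; result = 0; [pos=2]; result = 0; [pos=3]; result = 0; return 0
price_opt: total = 1; (not ((total * 6) < abs(limit))) -> true; base = 24; count = 0; [pos=0]; count = 24; [turn=0]; count = 48; [pos=1]; count = 71; [turn=0]; count = 95; [pos=2]; count = 117; [turn=0]; count = 141; [pos=3]; count = 162; [turn=0]; count = 186; [pos=4]; count = 206; [turn=0]; count = 230; result = 0; [pos=2]; result = 230; [pos=3]; result = 460; return -460
verdict: not equivalent; witness: base=-2, step=0, limit=-3


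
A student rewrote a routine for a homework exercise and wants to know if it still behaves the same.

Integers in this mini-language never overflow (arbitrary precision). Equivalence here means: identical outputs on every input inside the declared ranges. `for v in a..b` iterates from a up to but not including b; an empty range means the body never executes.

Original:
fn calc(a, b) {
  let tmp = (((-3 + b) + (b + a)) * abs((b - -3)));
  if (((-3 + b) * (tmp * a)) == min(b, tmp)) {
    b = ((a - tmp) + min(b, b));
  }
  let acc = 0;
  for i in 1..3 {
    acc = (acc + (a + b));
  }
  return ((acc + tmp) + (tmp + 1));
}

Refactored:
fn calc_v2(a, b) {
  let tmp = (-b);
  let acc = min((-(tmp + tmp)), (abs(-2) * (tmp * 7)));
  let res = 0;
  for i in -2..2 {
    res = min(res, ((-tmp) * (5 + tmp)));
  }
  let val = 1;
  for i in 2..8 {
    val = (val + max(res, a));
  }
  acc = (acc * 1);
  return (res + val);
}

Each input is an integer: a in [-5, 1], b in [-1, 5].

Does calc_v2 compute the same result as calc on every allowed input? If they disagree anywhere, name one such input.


Input a=-5, b=-1: -51 from calc versus -35 from calc_v2.
verdict: not equivalent; witness: a=-5, b=-1


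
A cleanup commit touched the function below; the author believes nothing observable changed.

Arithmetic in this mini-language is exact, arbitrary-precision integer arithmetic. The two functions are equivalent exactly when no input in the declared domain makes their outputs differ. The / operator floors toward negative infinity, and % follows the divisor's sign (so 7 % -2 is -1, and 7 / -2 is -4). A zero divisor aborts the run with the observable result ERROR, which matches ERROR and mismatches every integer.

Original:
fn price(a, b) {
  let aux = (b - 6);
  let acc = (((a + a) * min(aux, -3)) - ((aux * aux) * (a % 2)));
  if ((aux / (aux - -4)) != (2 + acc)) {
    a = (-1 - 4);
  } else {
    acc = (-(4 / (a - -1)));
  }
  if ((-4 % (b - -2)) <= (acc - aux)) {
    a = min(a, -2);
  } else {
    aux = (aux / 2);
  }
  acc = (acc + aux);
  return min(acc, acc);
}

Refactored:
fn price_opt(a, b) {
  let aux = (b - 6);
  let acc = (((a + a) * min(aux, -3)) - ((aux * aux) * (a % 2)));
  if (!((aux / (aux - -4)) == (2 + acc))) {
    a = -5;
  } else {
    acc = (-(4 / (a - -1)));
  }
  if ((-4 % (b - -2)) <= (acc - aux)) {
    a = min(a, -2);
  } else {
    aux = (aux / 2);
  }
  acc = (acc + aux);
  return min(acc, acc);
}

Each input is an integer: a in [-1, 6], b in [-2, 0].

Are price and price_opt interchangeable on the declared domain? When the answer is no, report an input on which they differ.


This is a faithful refactor — boolean connective usage differs, plus constant usage differs, plus comparison usage differs, plus arithmetic usage differs, but the computed results match everywhere.
One worked example (a=1, b=0) — price: aux becomes -6; next acc becomes -48; next ((aux / (aux - -4)) != (2 + acc)) evaluates to true; next a becomes -5; next ((-4 % (b - -2)) <= (acc - aux)) evaluates to false; next aux becomes -3; next acc becomes -51; next final value -51; price_opt: aux becomes -6; next acc becomes -48; next (!((aux / (aux - -4)) == (2 + acc))) evaluates to true; next a becomes -5; next ((-4 % (b - -2)) <= (acc - aux)) evaluates to false; next aux becomes -3; next acc becomes -51; next final value -51; agreement on -51.
Across all 24 domain points the two functions coincide.
verdict: equivalent


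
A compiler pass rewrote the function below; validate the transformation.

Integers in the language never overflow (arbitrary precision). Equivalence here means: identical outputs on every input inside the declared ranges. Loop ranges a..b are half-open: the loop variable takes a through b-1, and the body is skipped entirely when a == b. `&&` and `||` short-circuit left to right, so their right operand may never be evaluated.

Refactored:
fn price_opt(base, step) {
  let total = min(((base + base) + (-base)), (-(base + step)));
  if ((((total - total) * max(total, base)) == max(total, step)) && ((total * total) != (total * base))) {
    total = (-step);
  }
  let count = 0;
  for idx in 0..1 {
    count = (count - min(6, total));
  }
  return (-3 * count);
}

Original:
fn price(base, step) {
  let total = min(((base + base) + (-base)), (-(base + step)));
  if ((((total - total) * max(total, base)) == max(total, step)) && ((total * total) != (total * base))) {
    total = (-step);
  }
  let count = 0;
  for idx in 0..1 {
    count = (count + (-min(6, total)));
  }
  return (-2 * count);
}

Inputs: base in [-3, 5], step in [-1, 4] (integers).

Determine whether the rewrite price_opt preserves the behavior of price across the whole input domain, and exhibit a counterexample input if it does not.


Evaluate both at base=-3, step=-1.
price: total := -3 | ((((total - total) * max(total, base)) == max(total, step)) && ((total * total) != (total * base))): false | count := 0 | iter idx=0: | count := 3 | result -6
price_opt: total := -3 | ((((total - total) * max(total, base)) == max(total, step)) && ((total * total) != (total * base))): false | count := 0 | iter idx=0: | count := 3 | result -9
-6 vs -9 — the two versions disagree here.
verdict: not equivalent; witness: base=-3, step=-1


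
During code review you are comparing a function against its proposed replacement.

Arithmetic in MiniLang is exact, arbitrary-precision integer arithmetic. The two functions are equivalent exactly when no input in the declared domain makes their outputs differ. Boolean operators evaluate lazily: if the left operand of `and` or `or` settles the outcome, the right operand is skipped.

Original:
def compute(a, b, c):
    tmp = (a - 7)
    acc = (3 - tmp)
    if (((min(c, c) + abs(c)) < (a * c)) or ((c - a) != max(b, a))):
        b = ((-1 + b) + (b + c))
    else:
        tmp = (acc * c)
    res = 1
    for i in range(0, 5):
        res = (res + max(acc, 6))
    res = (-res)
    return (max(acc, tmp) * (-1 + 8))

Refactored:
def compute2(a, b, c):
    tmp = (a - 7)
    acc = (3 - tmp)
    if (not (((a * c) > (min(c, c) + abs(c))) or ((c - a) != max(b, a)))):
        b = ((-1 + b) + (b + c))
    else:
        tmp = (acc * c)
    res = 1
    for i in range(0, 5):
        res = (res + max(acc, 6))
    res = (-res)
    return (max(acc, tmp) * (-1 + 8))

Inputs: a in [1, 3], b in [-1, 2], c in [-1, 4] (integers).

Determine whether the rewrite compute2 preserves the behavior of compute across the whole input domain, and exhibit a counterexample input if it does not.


Take a=1, b=-1, c=2.
compute: tmp = -6; acc = 9; (((min(c, c) + abs(c)) < (a * c)) or ((c - a) != max(b, a))) -> false; tmp = 18; res = 1; [i=0]; res = 10; [i=1]; res = 19; [i=2]; res = 28; [i=3]; res = 37; [i=4]; res = 46; res = -46; return 126
compute2: tmp = -6; acc = 9; (not (((a * c) > (min(c, c) + abs(c))) or ((c - a) != max(b, a)))) -> true; b = -1; res = 1; [i=0]; res = 10; [i=1]; res = 19; [i=2]; res = 28; [i=3]; res = 37; [i=4]; res = 46; res = -46; return 63
126 and 63 differ, so these are not the same function on this domain.
verdict: not equivalent; witness: a=1, b=-1, c=2


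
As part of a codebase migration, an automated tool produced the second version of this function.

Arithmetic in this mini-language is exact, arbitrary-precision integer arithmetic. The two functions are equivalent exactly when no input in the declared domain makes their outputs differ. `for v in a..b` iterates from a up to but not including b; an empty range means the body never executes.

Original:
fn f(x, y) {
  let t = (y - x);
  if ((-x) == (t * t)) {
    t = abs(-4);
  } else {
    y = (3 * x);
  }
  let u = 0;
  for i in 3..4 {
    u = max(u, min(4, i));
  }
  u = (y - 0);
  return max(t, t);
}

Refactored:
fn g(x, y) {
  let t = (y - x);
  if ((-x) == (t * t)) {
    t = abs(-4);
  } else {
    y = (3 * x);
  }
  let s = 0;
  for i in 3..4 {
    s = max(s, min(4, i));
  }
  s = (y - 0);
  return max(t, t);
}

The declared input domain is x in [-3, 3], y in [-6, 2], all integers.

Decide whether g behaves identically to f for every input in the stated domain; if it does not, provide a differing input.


The two are interchangeable: local variable names differ, and every declared input agrees.
One worked example (x=-3, y=2) — f: t = 5; ((-x) == (t * t)) -> false; y = -9; u = 0; [i=3]; u = 3; u = -9; return 5; g: t = 5; ((-x) == (t * t)) -> false; y = -9; s = 0; [i=3]; s = 3; s = -9; return 5; agreement on 5.
Across all 63 domain points the two functions coincide.
verdict: equivalent


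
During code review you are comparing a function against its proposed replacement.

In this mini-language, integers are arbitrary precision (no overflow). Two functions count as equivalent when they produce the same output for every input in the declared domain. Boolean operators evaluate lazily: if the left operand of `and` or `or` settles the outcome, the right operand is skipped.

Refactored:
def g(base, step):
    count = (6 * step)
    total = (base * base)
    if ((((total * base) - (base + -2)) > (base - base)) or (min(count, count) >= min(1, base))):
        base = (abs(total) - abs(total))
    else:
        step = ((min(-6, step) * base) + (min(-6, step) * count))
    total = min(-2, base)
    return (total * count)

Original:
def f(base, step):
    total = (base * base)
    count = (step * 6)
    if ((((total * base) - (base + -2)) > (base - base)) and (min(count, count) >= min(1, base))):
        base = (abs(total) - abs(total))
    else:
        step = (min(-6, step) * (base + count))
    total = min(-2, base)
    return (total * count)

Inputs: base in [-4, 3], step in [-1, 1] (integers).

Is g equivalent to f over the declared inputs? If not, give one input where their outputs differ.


There is a counterexample at base=-4, step=1: -24 on one side, -12 on the other.
f: total := 16 | count := 6 | ((((total * base) - (base + -2)) > (base - base)) and (min(count, count) >= min(1, base))): false | step := -12 | total := -4 | result -24
g: count := 6 | total := 16 | ((((total * base) - (base + -2)) > (base - base)) or (min(count, count) >= min(1, base))): true | base := 0 | total := -2 | result -12
verdict: not equivalent; witness: base=-4, step=1


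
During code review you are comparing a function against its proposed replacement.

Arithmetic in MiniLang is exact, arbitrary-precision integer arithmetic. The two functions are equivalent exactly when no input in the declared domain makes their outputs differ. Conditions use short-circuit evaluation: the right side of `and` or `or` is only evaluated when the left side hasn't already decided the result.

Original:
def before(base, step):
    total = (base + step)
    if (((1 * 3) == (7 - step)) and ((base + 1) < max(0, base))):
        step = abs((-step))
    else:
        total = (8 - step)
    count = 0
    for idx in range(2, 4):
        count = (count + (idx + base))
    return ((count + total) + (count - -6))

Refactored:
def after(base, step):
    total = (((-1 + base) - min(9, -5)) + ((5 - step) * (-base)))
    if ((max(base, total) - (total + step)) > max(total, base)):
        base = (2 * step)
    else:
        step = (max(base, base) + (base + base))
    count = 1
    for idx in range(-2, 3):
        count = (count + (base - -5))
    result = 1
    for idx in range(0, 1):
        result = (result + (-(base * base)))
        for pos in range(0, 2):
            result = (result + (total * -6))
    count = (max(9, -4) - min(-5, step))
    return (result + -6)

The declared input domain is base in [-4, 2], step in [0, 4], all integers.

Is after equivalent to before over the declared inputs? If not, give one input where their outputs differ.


Not equivalent: base=-4, step=0 separates them (8 vs -261).
before: total = -4; (((1 * 3) == (7 - step)) and ((base + 1) < max(0, base))) -> false; total = 8; count = 0; [idx=2]; count = -2; [idx=3]; count = -3; return 8
after: total = 20; ((max(base, total) - (total + step)) > max(total, base)) -> false; step = -12; count = 1; [idx=-2]; count = 2; [idx=-1]; count = 3; [idx=0]; count = 4; [idx=1]; count = 5; [idx=2]; count = 6; result = 1; [idx=0]; result = -15; [pos=0]; result = -135; [pos=1]; result = -255; count = 21; return -261
verdict: not equivalent; witness: base=-4, step=0


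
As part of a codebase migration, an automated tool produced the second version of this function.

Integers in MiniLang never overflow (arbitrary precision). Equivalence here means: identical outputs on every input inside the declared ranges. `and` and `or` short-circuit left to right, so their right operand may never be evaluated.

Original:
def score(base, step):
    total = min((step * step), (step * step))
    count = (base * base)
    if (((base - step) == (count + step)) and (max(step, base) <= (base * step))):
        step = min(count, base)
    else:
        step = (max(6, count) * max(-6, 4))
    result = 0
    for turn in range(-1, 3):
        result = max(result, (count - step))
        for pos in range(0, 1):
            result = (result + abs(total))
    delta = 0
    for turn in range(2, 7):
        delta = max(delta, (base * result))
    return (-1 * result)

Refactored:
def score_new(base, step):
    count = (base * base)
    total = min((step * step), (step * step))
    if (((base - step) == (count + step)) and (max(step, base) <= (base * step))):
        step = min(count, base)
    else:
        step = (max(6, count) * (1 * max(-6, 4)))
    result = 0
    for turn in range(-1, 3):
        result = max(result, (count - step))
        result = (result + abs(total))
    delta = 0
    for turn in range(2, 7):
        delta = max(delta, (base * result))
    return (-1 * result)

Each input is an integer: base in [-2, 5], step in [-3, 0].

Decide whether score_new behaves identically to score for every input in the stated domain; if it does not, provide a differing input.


Behavior is preserved: although constant usage differs, local variable names differ, statement counts differ, arithmetic usage differs, loop structure differs, the outputs never diverge.
As a probe, take base=1, step=-3: score runs total := 9 | count := 1 | (((base - step) == (count + step)) and (max(step, base) <= (base * step))): false | step := 24 | result := 0 | iter turn=-1: | result := 0 | iter pos=0: | result := 9 | iter turn=0: | result := 9 | iter pos=0: | result := 18 | iter turn=1: | result := 18 | iter pos=0: | result := 27 | iter turn=2: | result := 27 | iter pos=0: | result := 36 | delta := 0 | iter turn=2: | delta := 36 | iter turn=3: | delta := 36 | iter turn=4: | delta := 36 | iter turn=5: | delta := 36 | iter turn=6: | delta := 36 | result -36; score_new runs count := 1 | total := 9 | (((base - step) == (count + step)) and (max(step, base) <= (base * step))): false | step := 24 | result := 0 | iter turn=-1: | result := 0 | result := 9 | iter turn=0: | result := 9 | result := 18 | iter turn=1: | result := 18 | result := 27 | iter turn=2: | result := 27 | result := 36 | delta := 0 | iter turn=2: | delta := 36 | iter turn=3: | delta := 36 | iter turn=4: | delta := 36 | iter turn=5: | delta := 36 | iter turn=6: | delta := 36 | result -36; both end at -36.
Every one of the 32 inputs gives matching results.
verdict: equivalent


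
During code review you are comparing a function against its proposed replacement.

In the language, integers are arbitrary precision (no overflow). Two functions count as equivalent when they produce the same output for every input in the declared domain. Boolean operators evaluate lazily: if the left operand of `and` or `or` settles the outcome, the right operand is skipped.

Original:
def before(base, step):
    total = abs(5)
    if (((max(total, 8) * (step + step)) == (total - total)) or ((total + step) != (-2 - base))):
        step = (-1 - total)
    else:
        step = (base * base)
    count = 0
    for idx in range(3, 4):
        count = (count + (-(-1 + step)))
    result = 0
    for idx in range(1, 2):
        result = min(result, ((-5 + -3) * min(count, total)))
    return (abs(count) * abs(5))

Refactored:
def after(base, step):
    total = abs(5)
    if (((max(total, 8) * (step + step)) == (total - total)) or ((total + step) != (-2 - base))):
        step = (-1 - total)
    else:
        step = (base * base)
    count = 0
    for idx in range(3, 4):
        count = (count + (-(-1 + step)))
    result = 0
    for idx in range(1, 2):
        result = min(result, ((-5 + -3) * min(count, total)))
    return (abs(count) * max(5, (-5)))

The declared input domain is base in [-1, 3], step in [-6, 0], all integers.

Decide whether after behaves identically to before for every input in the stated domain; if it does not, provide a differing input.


The two are interchangeable: constant usage differs, and min/max/abs usage differs, and every declared input agrees.
Tracing base=-1, step=-2: before: total becomes 5; next (((max(total, 8) * (step + step)) == (total - total)) or ((total + step) != (-2 - base))) evaluates to true; next step becomes -6; next count becomes 0; next at idx=3:; next count becomes 7; next result becomes 0; next at idx=1:; next result becomes -40; next final value 35 | after: total becomes 5; next (((max(total, 8) * (step + step)) == (total - total)) or ((total + step) != (-2 - base))) evaluates to true; next step becomes -6; next count becomes 0; next at idx=3:; next count becomes 7; next result becomes 0; next at idx=1:; next result becomes -40; next final value 35 — matching result 35.
Checked all 35 inputs in the declared domain: the outputs agree on every one.
verdict: equivalent
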